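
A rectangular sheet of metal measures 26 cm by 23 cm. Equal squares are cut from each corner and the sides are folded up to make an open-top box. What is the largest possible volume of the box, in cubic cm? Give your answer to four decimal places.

1080.1809

With cut size x, the volume is V(x) = x(26 − 2x)(23 − 2x) for 0 < x < 11.5.
V'(x) = 12x^2 − 196x + 598. Setting V'(x) = 0 gives x ≈ 4.0604 (the root in (0, 11.5)).
V''(x) = 24x − 196 is negative there, so this is the maximum; V ≈ 1080.1809.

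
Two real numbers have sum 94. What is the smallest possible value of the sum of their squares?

With a + b = 94, a^2 + b^2 = a^2 + (94 − a)^2.
The derivative 2a − 2(94 − a) = 4a − 188 vanishes at a = 47; second derivative 4 > 0, a minimum.
The minimum is 2·(47)^2 = 4418.

4418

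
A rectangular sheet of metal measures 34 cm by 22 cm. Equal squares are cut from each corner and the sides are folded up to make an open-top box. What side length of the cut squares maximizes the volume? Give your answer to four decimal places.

4.3556

With cut size x, the volume is V(x) = x(34 − 2x)(22 − 2x) for 0 < x < 11.
V'(x) = 12x^2 − 224x + 748. Setting V'(x) = 0 gives x ≈ 4.3556 (the root in (0, 11)).
V''(x) = 24x − 224 is negative there, so this is the maximum; V ≈ 1463.7334.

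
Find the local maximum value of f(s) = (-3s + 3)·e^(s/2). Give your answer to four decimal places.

3.6392

Differentiating with the product rule gives f'(s) = (-(3/2)s - 3/2)·e^(s/2). Since e^(s/2) > 0, the only critical point is s = -1.
f''(-1) has the same sign as -3/2 < 0, so this is a local maximum.
f(-1) = (6)·e^(-1/2) ≈ 3.6392.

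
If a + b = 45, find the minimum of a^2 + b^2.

2025/2

With a + b = 45, a^2 + b^2 = a^2 + (45 − a)^2.
The derivative 2a − 2(45 − a) = 4a − 90 vanishes at a = 45/2; second derivative 4 > 0, a minimum.
The minimum is 2·(45/2)^2 = 2025/2.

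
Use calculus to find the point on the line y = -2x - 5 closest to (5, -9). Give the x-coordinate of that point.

13/5

Minimize D(x)^2 = (x - 5)^2 + (-2x + 4)^2.
d/dx[D^2] = 2(x - 5) + 2·(-2)·(-2x + 4) = 0 ⇒ x = 13/5.
Then y = -51/5 and the distance is √(36/5) ≈ 2.6833.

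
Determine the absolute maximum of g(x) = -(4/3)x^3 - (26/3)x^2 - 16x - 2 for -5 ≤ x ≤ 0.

The derivative is -4x^2 - (52/3)x - 16, which vanishes at x = -3 and x = -4/3.
Compare values at every candidate in [-5, 0]: g(-5) = 28,  g(-3) = 4,  g(-4/3) = 574/81,  g(0) = -2.
Hence the absolute maximum is 28 at x = -5.

28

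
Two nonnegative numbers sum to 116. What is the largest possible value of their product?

3364

With x + y = 116, the product is P(x) = x(116 − x).
P'(x) = 116 − 2x = 0 gives x = 58; P'' = −2 < 0, so this is the maximum.
P = 58·58 = 3364.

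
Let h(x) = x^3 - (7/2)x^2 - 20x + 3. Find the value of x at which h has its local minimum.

h'(x) = 3x^2 - 7x - 20. Setting h'(x) = 0 gives x ∈ {-5/3, 4}.
Since h''(x) = 6x - 7, we get h''(-5/3) = -17 < 0 ⇒ local maximum; h''(4) = 17 > 0 ⇒ local minimum.
So the local minimum value is h(4) = -69.

4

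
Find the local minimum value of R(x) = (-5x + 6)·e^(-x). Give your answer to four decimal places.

R'(x) = (-5)·e^(-x) + (-5x + 6)·(-1)·e^(-x) = (5x - 11)·e^(-x). Since e^(-x) > 0, the only critical point is x = 11/5.
R''(11/5) has the same sign as 5 > 0, so this is a local minimum.
R(11/5) = (-5)·e^(-11/5) ≈ -0.5540.

-0.5540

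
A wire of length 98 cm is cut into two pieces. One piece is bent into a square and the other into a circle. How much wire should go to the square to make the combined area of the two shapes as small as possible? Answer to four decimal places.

Let x be the length used for the square. Square side x/4; circle radius (98−x)/(2π).
A(x) = (x/4)² + π·((98−x)/(2π))² = x²/16 + (98−x)²/(4π) for 0 ≤ x ≤ 98. A'(x) = x/8 − (98−x)/(2π) = 0 gives x = 4·98/(π+4) ≈ 54.8897.
A'' = 1/8 + 1/(2π) > 0, so this gives the minimum combined area; x ≈ 54.8897 cm to the square.

54.8897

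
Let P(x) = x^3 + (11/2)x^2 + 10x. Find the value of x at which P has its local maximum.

-2

Critical points: P'(x) = 3x^2 + 11x + 10 vanishes at x = -2, -5/3.
Since P''(x) = 6x + 11, we get P''(-2) = -1 < 0 ⇒ local maximum; P''(-5/3) = 1 > 0 ⇒ local minimum.
Thus P has its local maximum at x = -2, with value -6.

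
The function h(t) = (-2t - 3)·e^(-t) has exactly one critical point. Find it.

-1/2

h'(t) = (-2)·e^(-t) + (-2t - 3)·(-1)·e^(-t) = (2t + 1)·e^(-t). Since e^(-t) > 0, the only critical point is t = -1/2.
h''(-1/2) has the same sign as 2 > 0, so this is a local minimum.
h(-1/2) = (-2)·e^(1/2) ≈ -3.2974.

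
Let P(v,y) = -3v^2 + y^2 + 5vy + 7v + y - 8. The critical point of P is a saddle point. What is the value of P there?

∂P/∂v = -6v + 5y + 7 = 0 and ∂P/∂y = 5v + 2y + 1 = 0, so (v, y) = (9/37, -41/37).
The Hessian has P_{vv} = -6, P_{yy} = 2, P_{vy} = 5, giving D = -37 < 0, so the point is a saddle point.
P(9/37, -41/37) = -285/37.

-285/37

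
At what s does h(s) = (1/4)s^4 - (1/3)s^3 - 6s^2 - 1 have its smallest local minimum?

h'(s) = s^3 - s^2 - 12s. Setting h'(s) = 0 gives s ∈ {-3, 0, 4}.
Since h''(s) = 3s^2 - 2s - 12, we get h''(-3) = 21 > 0 ⇒ local minimum; h''(0) = -12 < 0 ⇒ local maximum; h''(4) = 28 > 0 ⇒ local minimum.
Thus h has its smallest local minimum at s = 4, with value -163/3.

4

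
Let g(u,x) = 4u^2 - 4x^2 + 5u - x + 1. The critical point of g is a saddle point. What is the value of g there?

∂g/∂u = 8u + 5 = 0 and ∂g/∂x = -8x - 1 = 0, so (u, x) = (-5/8, -1/8).
The Hessian has g_{uu} = 8, g_{xx} = -8, g_{ux} = 0, giving D = -64 < 0, so the point is a saddle point.
g(-5/8, -1/8) = -1/2.

-1/2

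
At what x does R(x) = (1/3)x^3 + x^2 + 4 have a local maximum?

-2

Critical points: R'(x) = x^2 + 2x vanishes at x = -2, 0.
Since R''(x) = 2x + 2, we get R''(-2) = -2 < 0 ⇒ local maximum; R''(0) = 2 > 0 ⇒ local minimum.
The local maximum is R(-2) = 16/3.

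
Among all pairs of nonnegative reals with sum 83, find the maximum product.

With x + y = 83, the product is P(x) = x(83 − x).
P'(x) = 83 − 2x = 0 gives x = 83/2; P'' = −2 < 0, so this is the maximum.
P = 83/2·83/2 = 6889/4.

6889/4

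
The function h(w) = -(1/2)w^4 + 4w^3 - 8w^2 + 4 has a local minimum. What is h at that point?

Critical points: h'(w) = -2w^3 + 12w^2 - 16w vanishes at w = 0, 2, 4.
Second-derivative test with h''(w) = -6w^2 + 24w - 16: h''(0) = -16 < 0 ⇒ local maximum; h''(2) = 8 > 0 ⇒ local minimum; h''(4) = -16 < 0 ⇒ local maximum.
The local minimum is h(2) = -4.

-4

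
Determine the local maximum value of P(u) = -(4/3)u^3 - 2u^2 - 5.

-5

Critical points: P'(u) = -4u^2 - 4u vanishes at u = -1, 0.
Since P''(u) = -8u - 4, we get P''(-1) = 4 > 0 ⇒ local minimum; P''(0) = -4 < 0 ⇒ local maximum.
Thus P has its local maximum at u = 0, with value -5.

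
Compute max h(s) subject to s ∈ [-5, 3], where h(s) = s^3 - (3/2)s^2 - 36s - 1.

133/2

Differentiating, h'(s) = 3s^2 - 3s - 36; whose only zero in [-5, 3] is s = -3.
Candidates: h(-5) = 33/2,  h(-3) = 133/2,  h(3) = -191/2.
So the maximum is h(-3) = 133/2.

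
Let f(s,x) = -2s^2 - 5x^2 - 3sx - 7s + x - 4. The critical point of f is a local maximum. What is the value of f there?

∂f/∂s = -4s - 3x - 7 = 0 and ∂f/∂x = -3s - 10x + 1 = 0, so (s, x) = (-73/31, 25/31).
The Hessian has f_{ss} = -4, f_{xx} = -10, f_{sx} = -3, giving D = 31 > 0 with f_{ss} < 0, so the point is a local maximum.
f(-73/31, 25/31) = 144/31.

144/31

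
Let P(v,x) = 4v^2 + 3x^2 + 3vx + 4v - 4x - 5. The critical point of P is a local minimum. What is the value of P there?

-355/39

∂P/∂v = 8v + 3x + 4 = 0 and ∂P/∂x = 3v + 6x - 4 = 0, so (v, x) = (-12/13, 44/39).
The Hessian has P_{vv} = 8, P_{xx} = 6, P_{vx} = 3, giving D = 39 > 0 with P_{vv} > 0, so the point is a local minimum.
P(-12/13, 44/39) = -355/39.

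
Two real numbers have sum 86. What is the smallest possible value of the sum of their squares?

With a + b = 86, a^2 + b^2 = a^2 + (86 − a)^2.
The derivative 2a − 2(86 − a) = 4a − 172 vanishes at a = 43; second derivative 4 > 0, a minimum.
The minimum is 2·(43)^2 = 3698.

3698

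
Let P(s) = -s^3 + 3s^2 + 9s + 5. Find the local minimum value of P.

P'(s) = -3s^2 + 6s + 9 = 0 at s = -1, 3.
Since P''(s) = -6s + 6, we get P''(-1) = 12 > 0 ⇒ local minimum; P''(3) = -12 < 0 ⇒ local maximum.
Thus P has its local minimum at s = -1, with value 0.

0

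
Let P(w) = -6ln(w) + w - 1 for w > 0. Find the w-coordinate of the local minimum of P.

P'(w) = -6/w + 1 = 0 gives w = 6.
P''(w) = 6/w², which is positive for w > 0, so this is a local minimum.
P(6) = -6·ln(6) + 6 - 1 ≈ -5.7506.

6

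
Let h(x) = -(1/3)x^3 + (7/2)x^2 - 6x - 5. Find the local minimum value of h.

h'(x) = -x^2 + 7x - 6 = 0 at x = 1, 6.
Since h''(x) = -2x + 7, we get h''(1) = 5 > 0 ⇒ local minimum; h''(6) = -5 < 0 ⇒ local maximum.
Thus h has its local minimum at x = 1, with value -47/6.

-47/6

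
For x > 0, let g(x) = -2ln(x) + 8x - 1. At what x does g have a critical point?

1/4

g'(x) = -2/x + 8 = 0 gives x = 1/4.
g''(x) = 2/x², which is positive for x > 0, so this is a local minimum.
g(1/4) = -2·ln(1/4) + 2 - 1 ≈ 3.7726.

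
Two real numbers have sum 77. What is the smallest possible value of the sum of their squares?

5929/2

With a + b = 77, a^2 + b^2 = a^2 + (77 − a)^2.
The derivative 2a − 2(77 − a) = 4a − 154 vanishes at a = 77/2; second derivative 4 > 0, a minimum.
The minimum is 2·(77/2)^2 = 5929/2.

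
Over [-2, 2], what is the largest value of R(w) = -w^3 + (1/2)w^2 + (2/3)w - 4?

Differentiating, R'(w) = -3w^2 + w + 2/3; which vanishes at w = -1/3 and w = 2/3.
Candidates: R(-2) = 14/3, R(-1/3) = -223/54, R(2/3) = -98/27, R(2) = -26/3.
So the maximum is R(-2) = 14/3.

14/3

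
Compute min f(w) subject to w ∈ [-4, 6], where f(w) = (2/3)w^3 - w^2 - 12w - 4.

Differentiating, f'(w) = 2w^2 - 2w - 12; which vanishes at w = -2 and w = 3.
Candidates: f(-4) = -44/3; f(-2) = 32/3; f(3) = -31; f(6) = 32.
So the minimum is f(3) = -31.

-31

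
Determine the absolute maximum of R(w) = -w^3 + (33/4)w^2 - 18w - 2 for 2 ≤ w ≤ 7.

R'(w) = -3w^2 + (33/2)w - 18, whose only zero in [2, 7] is w = 4.
Evaluating at the critical points and endpoints: R(2) = -13; R(4) = -6; R(7) = -267/4.
The maximum over the interval is -6, attained at w = 4.

-6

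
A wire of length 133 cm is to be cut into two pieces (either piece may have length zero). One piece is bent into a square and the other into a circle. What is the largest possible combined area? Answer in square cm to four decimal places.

Let x be the length used for the square. Square side x/4; circle radius (133−x)/(2π).
A(x) = (x/4)² + π·((133−x)/(2π))² = x²/16 + (133−x)²/(4π) for 0 ≤ x ≤ 133. A'(x) = x/8 − (133−x)/(2π) = 0 gives x = 4·133/(π+4) ≈ 74.4932.
A'' > 0, so the interior critical point is a minimum; the maximum is at an endpoint. A(0) = 1407.6459 and A(133) = 1105.5625, so the largest area is 1407.6459.

1407.6459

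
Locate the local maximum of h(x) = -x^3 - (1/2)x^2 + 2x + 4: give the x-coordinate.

h'(x) = -3x^2 - x + 2 = 0 at x = -1, 2/3.
Second-derivative test with h''(x) = -6x - 1: h''(-1) = 5 > 0 ⇒ local minimum; h''(2/3) = -5 < 0 ⇒ local maximum.
The local maximum is h(2/3) = 130/27.

2/3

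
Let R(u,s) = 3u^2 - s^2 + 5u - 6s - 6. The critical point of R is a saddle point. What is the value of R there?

∂R/∂u = 6u + 5 = 0 and ∂R/∂s = -2s - 6 = 0, so (u, s) = (-5/6, -3).
The Hessian has R_{uu} = 6, R_{ss} = -2, R_{us} = 0, giving D = -12 < 0, so the point is a saddle point.
R(-5/6, -3) = 11/12.

11/12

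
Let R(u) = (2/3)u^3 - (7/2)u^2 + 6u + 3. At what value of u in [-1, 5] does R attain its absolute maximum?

5

Differentiating, R'(u) = 2u^2 - 7u + 6; which vanishes at u = 3/2 and u = 2.
Compare values at every candidate in [-1, 5]: R(-1) = -43/6; R(3/2) = 51/8; R(2) = 19/3; R(5) = 173/6.
So the maximum is R(5) = 173/6.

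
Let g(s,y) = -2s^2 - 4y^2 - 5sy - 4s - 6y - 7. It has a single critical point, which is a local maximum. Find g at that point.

-33/7

∂g/∂s = -4s - 5y - 4 = 0 and ∂g/∂y = -5s - 8y - 6 = 0, so (s, y) = (-2/7, -4/7).
The Hessian has g_{ss} = -4, g_{yy} = -8, g_{sy} = -5, giving D = 7 > 0 with g_{ss} < 0, so the point is a local maximum.
g(-2/7, -4/7) = -33/7.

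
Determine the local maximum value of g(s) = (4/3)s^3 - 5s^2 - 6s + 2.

Critical points: g'(s) = 4s^2 - 10s - 6 vanishes at s = -1/2, 3.
Second-derivative test with g''(s) = 8s - 10: g''(-1/2) = -14 < 0 ⇒ local maximum; g''(3) = 14 > 0 ⇒ local minimum.
Thus g has its local maximum at s = -1/2, with value 43/12.

43/12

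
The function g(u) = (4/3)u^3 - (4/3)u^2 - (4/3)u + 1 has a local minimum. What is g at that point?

-1/3

g'(u) = 4u^2 - (8/3)u - 4/3 = 0 at u = -1/3, 1.
Second-derivative test with g''(u) = 8u - 8/3: g''(-1/3) = -16/3 < 0 ⇒ local maximum; g''(1) = 16/3 > 0 ⇒ local minimum.
Thus g has its local minimum at u = 1, with value -1/3.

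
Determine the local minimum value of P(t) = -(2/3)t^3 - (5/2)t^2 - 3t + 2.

25/8

Critical points: P'(t) = -2t^2 - 5t - 3 vanishes at t = -3/2, -1.
Second-derivative test with P''(t) = -4t - 5: P''(-3/2) = 1 > 0 ⇒ local minimum; P''(-1) = -1 < 0 ⇒ local maximum.
So the local minimum value is P(-3/2) = 25/8.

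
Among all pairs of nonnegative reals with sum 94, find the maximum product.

With x + y = 94, the product is P(x) = x(94 − x).
P'(x) = 94 − 2x = 0 gives x = 47; P'' = −2 < 0, so this is the maximum.
P = 47·47 = 2209.

2209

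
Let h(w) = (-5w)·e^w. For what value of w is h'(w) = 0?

By the product rule, h'(w) = (-5w - 5)·e^w. Since e^w > 0, the only critical point is w = -1.
h''(-1) has the same sign as -5 < 0, so this is a local maximum.
h(-1) = (5)·e^(-1) ≈ 1.8394.

-1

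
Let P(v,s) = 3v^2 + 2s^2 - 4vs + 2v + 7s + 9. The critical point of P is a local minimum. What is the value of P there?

-139/8

∂P/∂v = 6v - 4s + 2 = 0 and ∂P/∂s = -4v + 4s + 7 = 0, so (v, s) = (-9/2, -25/4).
The Hessian has P_{vv} = 6, P_{ss} = 4, P_{vs} = -4, giving D = 8 > 0 with P_{vv} > 0, so the point is a local minimum.
P(-9/2, -25/4) = -139/8.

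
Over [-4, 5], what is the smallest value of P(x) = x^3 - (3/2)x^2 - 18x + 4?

P'(x) = 3x^2 - 3x - 18, which vanishes at x = -2 and x = 3.
Candidates: P(-4) = -12, P(-2) = 26, P(3) = -73/2, P(5) = 3/2.
Hence the absolute minimum is -73/2 at x = 3.

-73/2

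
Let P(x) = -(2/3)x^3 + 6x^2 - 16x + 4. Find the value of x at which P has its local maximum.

4

Critical points: P'(x) = -2x^2 + 12x - 16 vanishes at x = 2, 4.
Since P''(x) = -4x + 12, we get P''(2) = 4 > 0 ⇒ local minimum; P''(4) = -4 < 0 ⇒ local maximum.
Thus P has its local maximum at x = 4, with value -20/3.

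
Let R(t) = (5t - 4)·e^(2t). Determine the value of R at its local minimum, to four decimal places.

R'(t) = 5·e^(2t) + (5t - 4)·2·e^(2t) = (10t - 3)·e^(2t). Since e^(2t) > 0, the only critical point is t = 3/10.
R''(3/10) has the same sign as 10 > 0, so this is a local minimum.
R(3/10) = (-5/2)·e^(3/5) ≈ -4.5553.

-4.5553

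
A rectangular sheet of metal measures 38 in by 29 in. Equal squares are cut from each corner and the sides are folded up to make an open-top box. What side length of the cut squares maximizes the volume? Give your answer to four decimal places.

With cut size x, the volume is V(x) = x(38 − 2x)(29 − 2x) for 0 < x < 14.5.
V'(x) = 12x^2 − 268x + 1102. Setting V'(x) = 0 gives x ≈ 5.4342 (the root in (0, 14.5)).
V''(x) = 24x − 268 is negative there, so this is the maximum; V ≈ 2673.2966.

5.4342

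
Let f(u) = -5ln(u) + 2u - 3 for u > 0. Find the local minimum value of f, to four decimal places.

-2.5815

f'(u) = -5/u + 2 = 0 gives u = 5/2.
f''(u) = 5/u², which is positive for u > 0, so this is a local minimum.
f(5/2) = -5·ln(5/2) + 5 - 3 ≈ -2.5815.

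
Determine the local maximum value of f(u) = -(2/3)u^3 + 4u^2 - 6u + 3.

3

Critical points: f'(u) = -2u^2 + 8u - 6 vanishes at u = 1, 3.
Second-derivative test with f''(u) = -4u + 8: f''(1) = 4 > 0 ⇒ local minimum; f''(3) = -4 < 0 ⇒ local maximum.
Thus f has its local maximum at u = 3, with value 3.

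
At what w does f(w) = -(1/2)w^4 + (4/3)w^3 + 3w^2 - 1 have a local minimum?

0

f'(w) = -2w^3 + 4w^2 + 6w. Setting f'(w) = 0 gives w ∈ {-1, 0, 3}.
Second-derivative test with f''(w) = -6w^2 + 8w + 6: f''(-1) = -8 < 0 ⇒ local maximum; f''(0) = 6 > 0 ⇒ local minimum; f''(3) = -24 < 0 ⇒ local maximum.
So the local minimum value is f(0) = -1.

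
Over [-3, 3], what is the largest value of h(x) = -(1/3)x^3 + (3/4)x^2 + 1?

67/4

h'(x) = -x^2 + (3/2)x, which vanishes at x = 0 and x = 3/2.
Candidates: h(-3) = 67/4,  h(0) = 1,  h(3/2) = 25/16,  h(3) = -5/4.
The maximum over the interval is 67/4, attained at x = -3.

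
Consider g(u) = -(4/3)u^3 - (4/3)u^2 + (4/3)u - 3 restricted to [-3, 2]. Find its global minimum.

Differentiating, g'(u) = -4u^2 - (8/3)u + 4/3; which vanishes at u = -1 and u = 1/3.
Candidates: g(-3) = 17,  g(-1) = -13/3,  g(1/3) = -223/81,  g(2) = -49/3.
The minimum over the interval is -49/3, attained at u = 2.

-49/3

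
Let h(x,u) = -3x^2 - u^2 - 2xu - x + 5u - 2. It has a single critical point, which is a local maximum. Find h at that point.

∂h/∂x = -6x - 2u - 1 = 0 and ∂h/∂u = -2x - 2u + 5 = 0, so (x, u) = (-3/2, 4).
The Hessian has h_{xx} = -6, h_{uu} = -2, h_{xu} = -2, giving D = 8 > 0 with h_{xx} < 0, so the point is a local maximum.
h(-3/2, 4) = 35/4.

35/4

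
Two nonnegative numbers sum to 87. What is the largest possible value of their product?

7569/4

With x + y = 87, the product is P(x) = x(87 − x).
P'(x) = 87 − 2x = 0 gives x = 87/2; P'' = −2 < 0, so this is the maximum.
P = 87/2·87/2 = 7569/4.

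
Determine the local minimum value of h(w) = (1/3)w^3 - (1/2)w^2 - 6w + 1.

Critical points: h'(w) = w^2 - w - 6 vanishes at w = -2, 3.
h''(w) = 2w - 1. h''(-2) = -5 < 0 ⇒ local maximum; h''(3) = 5 > 0 ⇒ local minimum.
So the local minimum value is h(3) = -25/2.

-25/2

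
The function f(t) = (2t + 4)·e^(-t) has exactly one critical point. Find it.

-1

f'(t) = 2·e^(-t) + (2t + 4)·(-1)·e^(-t) = (-2t - 2)·e^(-t). Since e^(-t) > 0, the only critical point is t = -1.
f''(-1) has the same sign as -2 < 0, so this is a local maximum.
f(-1) = (2)·e^(1) ≈ 5.4366.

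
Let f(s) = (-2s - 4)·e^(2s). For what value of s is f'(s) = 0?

-5/2

Differentiating with the product rule gives f'(s) = (-4s - 10)·e^(2s). Since e^(2s) > 0, the only critical point is s = -5/2.
f''(-5/2) has the same sign as -4 < 0, so this is a local maximum.
f(-5/2) = (1)·e^(-5) ≈ 0.0067.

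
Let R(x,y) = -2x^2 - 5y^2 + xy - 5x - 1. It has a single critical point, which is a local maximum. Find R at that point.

∂R/∂x = -4x + y - 5 = 0 and ∂R/∂y = x - 10y = 0, so (x, y) = (-50/39, -5/39).
The Hessian has R_{xx} = -4, R_{yy} = -10, R_{xy} = 1, giving D = 39 > 0 with R_{xx} < 0, so the point is a local maximum.
R(-50/39, -5/39) = 86/39.

86/39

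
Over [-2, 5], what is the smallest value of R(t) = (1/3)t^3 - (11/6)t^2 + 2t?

Differentiating, R'(t) = t^2 - (11/3)t + 2; which vanishes at t = 2/3 and t = 3.
Compare values at every candidate in [-2, 5]: R(-2) = -14, R(2/3) = 50/81, R(3) = -3/2, R(5) = 35/6.
The minimum over the interval is -14, attained at t = -2.

-14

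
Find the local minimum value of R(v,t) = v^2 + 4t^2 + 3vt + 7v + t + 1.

-169/7

∂R/∂v = 2v + 3t + 7 = 0 and ∂R/∂t = 3v + 8t + 1 = 0, so (v, t) = (-53/7, 19/7).
The Hessian has R_{vv} = 2, R_{tt} = 8, R_{vt} = 3, giving D = 7 > 0 with R_{vv} > 0, so the point is a local minimum.
R(-53/7, 19/7) = -169/7.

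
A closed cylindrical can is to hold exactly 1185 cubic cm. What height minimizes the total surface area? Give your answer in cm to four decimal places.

11.4695

With radius r and height h, πr²h = 1185 so h = 1185/(πr²), and S(r) = 2πr² + 2πrh = 2πr² + 2·1185/r.
S'(r) = 4πr − 2·1185/r² = 0 ⇒ r³ = 1185/(2π), so r ≈ 5.7347 and h = 2r ≈ 11.4695.
S''(r) = 4π + 4·1185/r³ > 0, so this is the minimum; S ≈ 619.9073.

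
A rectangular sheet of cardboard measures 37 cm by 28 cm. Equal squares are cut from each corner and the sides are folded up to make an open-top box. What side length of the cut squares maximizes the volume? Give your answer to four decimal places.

5.2631

With cut size x, the volume is V(x) = x(37 − 2x)(28 − 2x) for 0 < x < 14.
V'(x) = 12x^2 − 260x + 1036. Setting V'(x) = 0 gives x ≈ 5.2631 (the root in (0, 14)).
V''(x) = 24x − 260 is negative there, so this is the maximum; V ≈ 2434.6989.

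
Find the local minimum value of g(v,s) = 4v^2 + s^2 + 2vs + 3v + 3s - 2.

-17/4

∂g/∂v = 8v + 2s + 3 = 0 and ∂g/∂s = 2v + 2s + 3 = 0, so (v, s) = (0, -3/2).
The Hessian has g_{vv} = 8, g_{ss} = 2, g_{vs} = 2, giving D = 12 > 0 with g_{vv} > 0, so the point is a local minimum.
g(0, -3/2) = -17/4.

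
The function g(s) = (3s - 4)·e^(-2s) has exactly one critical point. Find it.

Differentiating with the product rule gives g'(s) = (-6s + 11)·e^(-2s). Since e^(-2s) > 0, the only critical point is s = 11/6.
g''(11/6) has the same sign as -6 < 0, so this is a local maximum.
g(11/6) = (3/2)·e^(-11/3) ≈ 0.0383.

11/6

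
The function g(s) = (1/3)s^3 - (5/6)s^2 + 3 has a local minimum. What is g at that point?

g'(s) = s^2 - (5/3)s. Setting g'(s) = 0 gives s ∈ {0, 5/3}.
g''(s) = 2s - 5/3. g''(0) = -5/3 < 0 ⇒ local maximum; g''(5/3) = 5/3 > 0 ⇒ local minimum.
The local minimum is g(5/3) = 361/162.

361/162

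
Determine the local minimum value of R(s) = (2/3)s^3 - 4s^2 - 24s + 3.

-141

R'(s) = 2s^2 - 8s - 24. Setting R'(s) = 0 gives s ∈ {-2, 6}.
R''(s) = 4s - 8. R''(-2) = -16 < 0 ⇒ local maximum; R''(6) = 16 > 0 ⇒ local minimum.
So the local minimum value is R(6) = -141.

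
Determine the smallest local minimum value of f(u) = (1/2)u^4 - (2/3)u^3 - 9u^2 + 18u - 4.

-161/2

Critical points: f'(u) = 2u^3 - 2u^2 - 18u + 18 vanishes at u = -3, 1, 3.
f''(u) = 6u^2 - 4u - 18. f''(-3) = 48 > 0 ⇒ local minimum; f''(1) = -16 < 0 ⇒ local maximum; f''(3) = 24 > 0 ⇒ local minimum.
Thus f has its smallest local minimum at u = -3, with value -161/2.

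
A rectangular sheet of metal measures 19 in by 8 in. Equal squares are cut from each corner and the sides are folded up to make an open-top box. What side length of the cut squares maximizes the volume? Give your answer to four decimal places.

With cut size x, the volume is V(x) = x(19 − 2x)(8 − 2x) for 0 < x < 4.
V'(x) = 12x^2 − 108x + 152. Setting V'(x) = 0 gives x ≈ 1.7462 (the root in (0, 4)).
V''(x) = 24x − 108 is negative there, so this is the maximum; V ≈ 122.0630.

1.7462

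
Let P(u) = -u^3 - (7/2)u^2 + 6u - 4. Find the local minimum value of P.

-53/2

P'(u) = -3u^2 - 7u + 6. Setting P'(u) = 0 gives u ∈ {-3, 2/3}.
Since P''(u) = -6u - 7, we get P''(-3) = 11 > 0 ⇒ local minimum; P''(2/3) = -11 < 0 ⇒ local maximum.
Thus P has its local minimum at u = -3, with value -53/2.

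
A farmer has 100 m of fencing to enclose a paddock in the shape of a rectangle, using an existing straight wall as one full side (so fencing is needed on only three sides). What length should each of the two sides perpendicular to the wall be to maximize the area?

25

Let the sides perpendicular to the wall have length x and the parallel side y, so 2x + y = 100 and the area is A = xy = x(100 − 2x).
A'(x) = 100 − 4x = 0 gives x = 25, and A''(x) = −4 < 0 confirms a maximum.
Then y = 100 − 2·25 = 50 and A = 1250.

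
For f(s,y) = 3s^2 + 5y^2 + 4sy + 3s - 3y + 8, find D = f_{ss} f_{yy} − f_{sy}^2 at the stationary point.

44

∂f/∂s = 6s + 4y + 3 = 0 and ∂f/∂y = 4s + 10y - 3 = 0, so (s, y) = (-21/22, 15/22).
The Hessian has f_{ss} = 6, f_{yy} = 10, f_{sy} = 4, giving D = 44 > 0 with f_{ss} > 0, so the point is a local minimum.
D = (6)·(10) − (4)^2 = 44.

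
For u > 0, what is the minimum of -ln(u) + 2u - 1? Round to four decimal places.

g'(u) = -1/u + 2 = 0 gives u = 1/2.
g''(u) = 1/u², which is positive for u > 0, so this is a local minimum.
g(1/2) = -1·ln(1/2) + 1 - 1 ≈ 0.6931.

0.6931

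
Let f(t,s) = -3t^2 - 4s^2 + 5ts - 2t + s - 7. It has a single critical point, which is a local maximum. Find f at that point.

∂f/∂t = -6t + 5s - 2 = 0 and ∂f/∂s = 5t - 8s + 1 = 0, so (t, s) = (-11/23, -4/23).
The Hessian has f_{tt} = -6, f_{ss} = -8, f_{ts} = 5, giving D = 23 > 0 with f_{tt} < 0, so the point is a local maximum.
f(-11/23, -4/23) = -152/23.

-152/23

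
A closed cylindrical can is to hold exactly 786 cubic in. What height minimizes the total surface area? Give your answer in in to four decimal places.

With radius r and height h, πr²h = 786 so h = 786/(πr²), and S(r) = 2πr² + 2πrh = 2πr² + 2·786/r.
S'(r) = 4πr − 2·786/r² = 0 ⇒ r³ = 786/(2π), so r ≈ 5.0013 and h = 2r ≈ 10.0026.
S''(r) = 4π + 4·786/r³ > 0, so this is the minimum; S ≈ 471.4796.

10.0026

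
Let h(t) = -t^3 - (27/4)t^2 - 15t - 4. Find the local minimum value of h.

Critical points: h'(t) = -3t^2 - (27/2)t - 15 vanishes at t = -5/2, -2.
Since h''(t) = -6t - 27/2, we get h''(-5/2) = 3/2 > 0 ⇒ local minimum; h''(-2) = -3/2 < 0 ⇒ local maximum.
So the local minimum value is h(-5/2) = 111/16.

111/16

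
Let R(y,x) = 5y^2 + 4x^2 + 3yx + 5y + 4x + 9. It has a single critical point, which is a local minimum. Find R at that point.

∂R/∂y = 10y + 3x + 5 = 0 and ∂R/∂x = 3y + 8x + 4 = 0, so (y, x) = (-28/71, -25/71).
The Hessian has R_{yy} = 10, R_{xx} = 8, R_{yx} = 3, giving D = 71 > 0 with R_{yy} > 0, so the point is a local minimum.
R(-28/71, -25/71) = 519/71.

519/71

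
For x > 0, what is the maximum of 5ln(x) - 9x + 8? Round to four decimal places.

P'(x) = 5/x − 9 = 0 gives x = 5/9.
P''(x) = -5/x², which is negative for x > 0, so this is a local maximum.
P(5/9) = 5·ln(5/9) - 5 + 8 ≈ 0.0611.

0.0611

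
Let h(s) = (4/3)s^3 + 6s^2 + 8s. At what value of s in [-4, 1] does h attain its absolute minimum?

h'(s) = 4s^2 + 12s + 8, which vanishes at s = -2 and s = -1.
Evaluating at the critical points and endpoints: h(-4) = -64/3, h(-2) = -8/3, h(-1) = -10/3, h(1) = 46/3.
Hence the absolute minimum is -64/3 at s = -4.

-4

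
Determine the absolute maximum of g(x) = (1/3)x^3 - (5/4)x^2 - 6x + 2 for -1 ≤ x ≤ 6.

Differentiating, g'(x) = x^2 - (5/2)x - 6; whose only zero in [-1, 6] is x = 4.
Compare values at every candidate in [-1, 6]: g(-1) = 77/12; g(4) = -62/3; g(6) = -7.
Hence the absolute maximum is 77/12 at x = -1.

77/12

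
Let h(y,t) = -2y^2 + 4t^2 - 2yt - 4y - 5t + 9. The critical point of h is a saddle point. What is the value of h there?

∂h/∂y = -4y - 2t - 4 = 0 and ∂h/∂t = -2y + 8t - 5 = 0, so (y, t) = (-7/6, 1/3).
The Hessian has h_{yy} = -4, h_{tt} = 8, h_{yt} = -2, giving D = -36 < 0, so the point is a saddle point.
h(-7/6, 1/3) = 21/2.

21/2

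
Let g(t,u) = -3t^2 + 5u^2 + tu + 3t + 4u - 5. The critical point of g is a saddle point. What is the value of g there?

∂g/∂t = -6t + u + 3 = 0 and ∂g/∂u = t + 10u + 4 = 0, so (t, u) = (26/61, -27/61).
The Hessian has g_{tt} = -6, g_{uu} = 10, g_{tu} = 1, giving D = -61 < 0, so the point is a saddle point.
g(26/61, -27/61) = -320/61.

-320/61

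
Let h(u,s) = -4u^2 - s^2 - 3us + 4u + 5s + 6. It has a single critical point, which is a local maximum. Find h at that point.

∂h/∂u = -8u - 3s + 4 = 0 and ∂h/∂s = -3u - 2s + 5 = 0, so (u, s) = (-1, 4).
The Hessian has h_{uu} = -8, h_{ss} = -2, h_{us} = -3, giving D = 7 > 0 with h_{uu} < 0, so the point is a local maximum.
h(-1, 4) = 14.

14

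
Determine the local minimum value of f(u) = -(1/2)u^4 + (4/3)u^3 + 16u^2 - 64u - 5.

f'(u) = -2u^3 + 4u^2 + 32u - 64 = 0 at u = -4, 2, 4.
Since f''(u) = -6u^2 + 8u + 32, we get f''(-4) = -96 < 0 ⇒ local maximum; f''(2) = 24 > 0 ⇒ local minimum; f''(4) = -32 < 0 ⇒ local maximum.
The local minimum is f(2) = -199/3.

-199/3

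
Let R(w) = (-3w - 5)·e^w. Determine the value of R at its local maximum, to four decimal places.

By the product rule, R'(w) = (-3w - 8)·e^w. Since e^w > 0, the only critical point is w = -8/3.
R''(-8/3) has the same sign as -3 < 0, so this is a local maximum.
R(-8/3) = (3)·e^(-8/3) ≈ 0.2085.

0.2085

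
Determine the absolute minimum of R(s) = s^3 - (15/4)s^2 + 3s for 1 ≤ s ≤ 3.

The derivative is 3s^2 - (15/2)s + 3, whose only zero in [1, 3] is s = 2.
Candidates: R(1) = 1/4, R(2) = -1, R(3) = 9/4.
Hence the absolute minimum is -1 at s = 2.

-1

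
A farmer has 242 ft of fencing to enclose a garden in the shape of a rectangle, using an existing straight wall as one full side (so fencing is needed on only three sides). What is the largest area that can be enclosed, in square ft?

Let the sides perpendicular to the wall have length x and the parallel side y, so 2x + y = 242 and the area is A = xy = x(242 − 2x).
A'(x) = 242 − 4x = 0 gives x = 121/2, and A''(x) = −4 < 0 confirms a maximum.
Then y = 242 − 2·121/2 = 121 and A = 14641/2.

14641/2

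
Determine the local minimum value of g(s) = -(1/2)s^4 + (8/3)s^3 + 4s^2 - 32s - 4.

-116/3

g'(s) = -2s^3 + 8s^2 + 8s - 32. Setting g'(s) = 0 gives s ∈ {-2, 2, 4}.
Second-derivative test with g''(s) = -6s^2 + 16s + 8: g''(-2) = -48 < 0 ⇒ local maximum; g''(2) = 16 > 0 ⇒ local minimum; g''(4) = -24 < 0 ⇒ local maximum.
Thus g has its local minimum at s = 2, with value -116/3.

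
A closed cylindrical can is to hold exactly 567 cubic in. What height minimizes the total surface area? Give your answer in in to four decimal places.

8.9708

With radius r and height h, πr²h = 567 so h = 567/(πr²), and S(r) = 2πr² + 2πrh = 2πr² + 2·567/r.
S'(r) = 4πr − 2·567/r² = 0 ⇒ r³ = 567/(2π), so r ≈ 4.4854 and h = 2r ≈ 8.9708.
S''(r) = 4π + 4·567/r³ > 0, so this is the minimum; S ≈ 379.2305.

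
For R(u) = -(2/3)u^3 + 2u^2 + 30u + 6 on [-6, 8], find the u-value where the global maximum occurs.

R'(u) = -2u^2 + 4u + 30, which vanishes at u = -3 and u = 5.
Candidates: R(-6) = 42, R(-3) = -48, R(5) = 368/3, R(8) = 98/3.
The maximum over the interval is 368/3, attained at u = 5.

5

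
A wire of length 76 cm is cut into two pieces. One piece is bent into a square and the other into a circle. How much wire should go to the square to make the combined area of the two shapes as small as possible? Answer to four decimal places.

Let x be the length used for the square. Square side x/4; circle radius (76−x)/(2π).
A(x) = (x/4)² + π·((76−x)/(2π))² = x²/16 + (76−x)²/(4π) for 0 ≤ x ≤ 76. A'(x) = x/8 − (76−x)/(2π) = 0 gives x = 4·76/(π+4) ≈ 42.5675.
A'' = 1/8 + 1/(2π) > 0, so this gives the minimum combined area; x ≈ 42.5675 cm to the square.

42.5675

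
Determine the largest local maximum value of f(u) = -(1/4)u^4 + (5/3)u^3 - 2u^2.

32/3

Critical points: f'(u) = -u^3 + 5u^2 - 4u vanishes at u = 0, 1, 4.
Second-derivative test with f''(u) = -3u^2 + 10u - 4: f''(0) = -4 < 0 ⇒ local maximum; f''(1) = 3 > 0 ⇒ local minimum; f''(4) = -12 < 0 ⇒ local maximum.
Thus f has its largest local maximum at u = 4, with value 32/3.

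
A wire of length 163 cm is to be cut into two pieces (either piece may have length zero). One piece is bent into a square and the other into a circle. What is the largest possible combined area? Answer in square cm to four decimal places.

2114.2938

Let x be the length used for the square. Square side x/4; circle radius (163−x)/(2π).
A(x) = (x/4)² + π·((163−x)/(2π))² = x²/16 + (163−x)²/(4π) for 0 ≤ x ≤ 163. A'(x) = x/8 − (163−x)/(2π) = 0 gives x = 4·163/(π+4) ≈ 91.2962.
A'' > 0, so the interior critical point is a minimum; the maximum is at an endpoint. A(0) = 2114.2938 and A(163) = 1660.5625, so the largest area is 2114.2938.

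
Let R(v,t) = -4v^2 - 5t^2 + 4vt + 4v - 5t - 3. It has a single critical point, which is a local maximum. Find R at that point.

∂R/∂v = -8v + 4t + 4 = 0 and ∂R/∂t = 4v - 10t - 5 = 0, so (v, t) = (5/16, -3/8).
The Hessian has R_{vv} = -8, R_{tt} = -10, R_{vt} = 4, giving D = 64 > 0 with R_{vv} < 0, so the point is a local maximum.
R(5/16, -3/8) = -23/16.

-23/16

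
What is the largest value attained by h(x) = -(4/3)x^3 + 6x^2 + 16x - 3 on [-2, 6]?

h'(x) = -4x^2 + 12x + 16, which vanishes at x = -1 and x = 4.
Evaluating at the critical points and endpoints: h(-2) = -1/3,  h(-1) = -35/3,  h(4) = 215/3,  h(6) = 21.
Hence the absolute maximum is 215/3 at x = 4.

215/3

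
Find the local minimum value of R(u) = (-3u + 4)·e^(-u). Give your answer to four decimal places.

R'(u) = (-3)·e^(-u) + (-3u + 4)·(-1)·e^(-u) = (3u - 7)·e^(-u). Since e^(-u) > 0, the only critical point is u = 7/3.
R''(7/3) has the same sign as 3 > 0, so this is a local minimum.
R(7/3) = (-3)·e^(-7/3) ≈ -0.2909.

-0.2909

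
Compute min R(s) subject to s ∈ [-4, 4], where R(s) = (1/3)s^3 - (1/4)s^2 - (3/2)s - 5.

-73/3

The derivative is s^2 - (1/2)s - 3/2, which vanishes at s = -1 and s = 3/2.
Evaluating at the critical points and endpoints: R(-4) = -73/3; R(-1) = -49/12; R(3/2) = -107/16; R(4) = 19/3.
Hence the absolute minimum is -73/3 at s = -4.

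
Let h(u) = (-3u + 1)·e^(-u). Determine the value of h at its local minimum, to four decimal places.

By the product rule, h'(u) = (3u - 4)·e^(-u). Since e^(-u) > 0, the only critical point is u = 4/3.
h''(4/3) has the same sign as 3 > 0, so this is a local minimum.
h(4/3) = (-3)·e^(-4/3) ≈ -0.7908.

-0.7908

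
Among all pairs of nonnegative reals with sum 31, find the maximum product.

961/4

With x + y = 31, the product is P(x) = x(31 − x).
P'(x) = 31 − 2x = 0 gives x = 31/2; P'' = −2 < 0, so this is the maximum.
P = 31/2·31/2 = 961/4.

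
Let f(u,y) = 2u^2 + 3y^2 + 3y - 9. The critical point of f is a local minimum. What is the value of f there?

∂f/∂u = 4u = 0 and ∂f/∂y = 6y + 3 = 0, so (u, y) = (0, -1/2).
The Hessian has f_{uu} = 4, f_{yy} = 6, f_{uy} = 0, giving D = 24 > 0 with f_{uu} > 0, so the point is a local minimum.
f(0, -1/2) = -39/4.

-39/4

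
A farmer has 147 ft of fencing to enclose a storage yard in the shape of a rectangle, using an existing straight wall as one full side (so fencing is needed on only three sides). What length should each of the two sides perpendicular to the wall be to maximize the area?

Let the sides perpendicular to the wall have length x and the parallel side y, so 2x + y = 147 and the area is A = xy = x(147 − 2x).
A'(x) = 147 − 4x = 0 gives x = 147/4, and A''(x) = −4 < 0 confirms a maximum.
Then y = 147 − 2·147/4 = 147/2 and A = 21609/8.

147/4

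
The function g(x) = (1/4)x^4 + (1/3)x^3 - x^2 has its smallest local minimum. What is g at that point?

-8/3

g'(x) = x^3 + x^2 - 2x. Setting g'(x) = 0 gives x ∈ {-2, 0, 1}.
Second-derivative test with g''(x) = 3x^2 + 2x - 2: g''(-2) = 6 > 0 ⇒ local minimum; g''(0) = -2 < 0 ⇒ local maximum; g''(1) = 3 > 0 ⇒ local minimum.
So the smallest local minimum value is g(-2) = -8/3.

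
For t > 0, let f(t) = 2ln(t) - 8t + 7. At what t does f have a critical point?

f'(t) = 2/t − 8 = 0 gives t = 1/4.
f''(t) = -2/t², which is negative for t > 0, so this is a local maximum.
f(1/4) = 2·ln(1/4) - 2 + 7 ≈ 2.2274.

1/4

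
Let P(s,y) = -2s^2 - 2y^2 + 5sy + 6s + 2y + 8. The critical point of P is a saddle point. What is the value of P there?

∂P/∂s = -4s + 5y + 6 = 0 and ∂P/∂y = 5s - 4y + 2 = 0, so (s, y) = (-34/9, -38/9).
The Hessian has P_{ss} = -4, P_{yy} = -4, P_{sy} = 5, giving D = -9 < 0, so the point is a saddle point.
P(-34/9, -38/9) = -68/9.

-68/9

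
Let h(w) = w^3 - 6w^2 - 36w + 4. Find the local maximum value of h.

44

h'(w) = 3w^2 - 12w - 36. Setting h'(w) = 0 gives w ∈ {-2, 6}.
Since h''(w) = 6w - 12, we get h''(-2) = -24 < 0 ⇒ local maximum; h''(6) = 24 > 0 ⇒ local minimum.
Thus h has its local maximum at w = -2, with value 44.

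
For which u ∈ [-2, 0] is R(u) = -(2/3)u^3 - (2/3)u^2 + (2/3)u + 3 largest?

The derivative is -2u^2 - (4/3)u + 2/3, whose only zero in [-2, 0] is u = -1.
Candidates: R(-2) = 13/3; R(-1) = 7/3; R(0) = 3.
The maximum over the interval is 13/3, attained at u = -2.

-2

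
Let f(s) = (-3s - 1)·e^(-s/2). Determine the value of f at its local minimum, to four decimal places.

-2.6076

Differentiating with the product rule gives f'(s) = ((3/2)s - 5/2)·e^(-s/2). Since e^(-s/2) > 0, the only critical point is s = 5/3.
f''(5/3) has the same sign as 3/2 > 0, so this is a local minimum.
f(5/3) = (-6)·e^(-5/6) ≈ -2.6076.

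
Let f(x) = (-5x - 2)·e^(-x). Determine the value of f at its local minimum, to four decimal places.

f'(x) = (-5)·e^(-x) + (-5x - 2)·(-1)·e^(-x) = (5x - 3)·e^(-x). Since e^(-x) > 0, the only critical point is x = 3/5.
f''(3/5) has the same sign as 5 > 0, so this is a local minimum.
f(3/5) = (-5)·e^(-3/5) ≈ -2.7441.

-2.7441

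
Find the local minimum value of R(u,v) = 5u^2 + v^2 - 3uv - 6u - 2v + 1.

∂R/∂u = 10u - 3v - 6 = 0 and ∂R/∂v = -3u + 2v - 2 = 0, so (u, v) = (18/11, 38/11).
The Hessian has R_{uu} = 10, R_{vv} = 2, R_{uv} = -3, giving D = 11 > 0 with R_{uu} > 0, so the point is a local minimum.
R(18/11, 38/11) = -81/11.

-81/11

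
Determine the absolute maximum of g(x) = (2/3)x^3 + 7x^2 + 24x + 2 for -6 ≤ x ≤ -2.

-70/3

The derivative is 2x^2 + 14x + 24, which vanishes at x = -4 and x = -3.
Compare values at every candidate in [-6, -2]: g(-6) = -34, g(-4) = -74/3, g(-3) = -25, g(-2) = -70/3.
The maximum over the interval is -70/3, attained at x = -2.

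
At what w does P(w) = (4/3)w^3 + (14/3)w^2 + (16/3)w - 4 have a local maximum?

-4/3

P'(w) = 4w^2 + (28/3)w + 16/3. Setting P'(w) = 0 gives w ∈ {-4/3, -1}.
Second-derivative test with P''(w) = 8w + 28/3: P''(-4/3) = -4/3 < 0 ⇒ local maximum; P''(-1) = 4/3 > 0 ⇒ local minimum.
Thus P has its local maximum at w = -4/3, with value -484/81.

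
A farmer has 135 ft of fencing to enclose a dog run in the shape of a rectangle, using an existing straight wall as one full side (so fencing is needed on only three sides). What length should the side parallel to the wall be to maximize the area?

135/2

Let the sides perpendicular to the wall have length x and the parallel side y, so 2x + y = 135 and the area is A = xy = x(135 − 2x).
A'(x) = 135 − 4x = 0 gives x = 135/4, and A''(x) = −4 < 0 confirms a maximum.
Then y = 135 − 2·135/4 = 135/2 and A = 18225/8.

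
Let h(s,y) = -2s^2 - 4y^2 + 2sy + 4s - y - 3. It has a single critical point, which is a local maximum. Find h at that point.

∂h/∂s = -4s + 2y + 4 = 0 and ∂h/∂y = 2s - 8y - 1 = 0, so (s, y) = (15/14, 1/7).
The Hessian has h_{ss} = -4, h_{yy} = -8, h_{sy} = 2, giving D = 28 > 0 with h_{ss} < 0, so the point is a local maximum.
h(15/14, 1/7) = -13/14.

-13/14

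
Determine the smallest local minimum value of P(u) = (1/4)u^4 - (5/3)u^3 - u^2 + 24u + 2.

Critical points: P'(u) = u^3 - 5u^2 - 2u + 24 vanishes at u = -2, 3, 4.
P''(u) = 3u^2 - 10u - 2. P''(-2) = 30 > 0 ⇒ local minimum; P''(3) = -5 < 0 ⇒ local maximum; P''(4) = 6 > 0 ⇒ local minimum.
The smallest local minimum is P(-2) = -98/3.

-98/3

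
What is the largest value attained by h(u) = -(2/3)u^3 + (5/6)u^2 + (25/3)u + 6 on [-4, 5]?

Differentiating, h'(u) = -2u^2 + (5/3)u + 25/3; which vanishes at u = -5/3 and u = 5/2.
Candidates: h(-4) = 86/3,  h(-5/3) = -403/162,  h(5/2) = 173/8,  h(5) = -89/6.
So the maximum is h(-4) = 86/3.

86/3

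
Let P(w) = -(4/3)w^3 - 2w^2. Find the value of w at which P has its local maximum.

0

P'(w) = -4w^2 - 4w = 0 at w = -1, 0.
Second-derivative test with P''(w) = -8w - 4: P''(-1) = 4 > 0 ⇒ local minimum; P''(0) = -4 < 0 ⇒ local maximum.
Thus P has its local maximum at w = 0, with value 0.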